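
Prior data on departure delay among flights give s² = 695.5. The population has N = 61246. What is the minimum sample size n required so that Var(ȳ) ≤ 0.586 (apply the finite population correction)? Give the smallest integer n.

Without fpc, n₀ = s²/D = 695.5/0.586 = 1186.8601.
With fpc, (1 − n/N)·s²/n ≤ D requires n ≥ n₀/(1 + n₀/N) = 1186.8601/(1 + 1186.8601/61246) = 1164.2977.
Rounding up, n = 1165.

1165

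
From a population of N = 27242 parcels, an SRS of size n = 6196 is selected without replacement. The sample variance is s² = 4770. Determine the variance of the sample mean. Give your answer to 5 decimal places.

Under SRS without replacement, Var(ȳ) = (1 − f)·s²/n with f = n/N = 6196/27242 = 0.22744292.
Var(ȳ) = (1 − 0.22744292)·4770/6196 = 0.77255708·0.76985152 = 0.59475424.

0.59475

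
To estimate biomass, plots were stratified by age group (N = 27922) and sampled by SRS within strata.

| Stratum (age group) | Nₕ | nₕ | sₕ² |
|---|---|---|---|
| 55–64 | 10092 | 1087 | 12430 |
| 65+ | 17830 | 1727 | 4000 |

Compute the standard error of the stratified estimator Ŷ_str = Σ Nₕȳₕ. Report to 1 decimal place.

Var(Ŷ_str) = Σₕ Nₕ²(1 − fₕ)sₕ²/nₕ.
55–64: 10092²·(1 − 1087/10092)·12430/1087 = 1.0392081 × 10^9.
65+: 17830²·(1 − 1727/17830)·4000/1727 = 6.6500635 × 10^8.
Sum = 1.7042145 × 10^9.
SE = √(1.7042145 × 10^9) = 41282.1.

41282.1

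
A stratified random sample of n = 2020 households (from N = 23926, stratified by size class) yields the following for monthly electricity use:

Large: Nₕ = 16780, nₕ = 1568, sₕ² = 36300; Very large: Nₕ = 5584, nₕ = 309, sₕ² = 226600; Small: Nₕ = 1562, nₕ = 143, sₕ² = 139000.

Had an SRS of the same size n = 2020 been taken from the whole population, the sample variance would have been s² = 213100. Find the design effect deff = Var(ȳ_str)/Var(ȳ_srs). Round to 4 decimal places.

Var(ȳ_str) = Σ Wₕ²(1−fₕ)sₕ²/nₕ with Wₕ = Nₕ/23926:
  Large: (16780/23926)²·(1−1568/16780)·36300/1568 = 10.322827
  Very large: (5584/23926)²·(1−309/5584)·226600/309 = 37.733675
  Small: (1562/23926)²·(1−143/1562)·139000/143 = 3.7635873
  → Var(ȳ_str) = 51.820089.
Var(ȳ_srs) = (1 − 2020/23926)·213100/2020 = 96.588421.
deff = 51.820089 / 96.588421 = 0.5365.

0.5365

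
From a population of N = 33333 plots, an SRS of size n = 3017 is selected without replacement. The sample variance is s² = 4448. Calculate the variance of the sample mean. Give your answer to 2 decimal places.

Under SRS without replacement, Var(ȳ) = (1 − f)·s²/n with f = n/N = 3017/33333 = 0.09051091.
Var(ȳ) = (1 − 0.09051091)·4448/3017 = 0.90948909·1.4743122 = 1.3408709.

1.34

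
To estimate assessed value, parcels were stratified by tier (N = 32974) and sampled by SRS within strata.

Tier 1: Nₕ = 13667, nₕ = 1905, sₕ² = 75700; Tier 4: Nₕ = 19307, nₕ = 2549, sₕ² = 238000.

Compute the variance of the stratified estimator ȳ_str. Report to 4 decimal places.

Var(ȳ_str) = Σₕ Wₕ²(1 − fₕ)sₕ²/nₕ with Wₕ = Nₕ/N, N = 32974.
Tier 1: Wₕ = 0.41447807; term = 0.41447807²·(1 − 0.13938684)·75700/1905 = 5.8750559.
Tier 4: Wₕ = 0.58552193; term = 0.58552193²·(1 − 0.13202465)·238000/2549 = 27.784388.
Sum = 33.659444.

33.6594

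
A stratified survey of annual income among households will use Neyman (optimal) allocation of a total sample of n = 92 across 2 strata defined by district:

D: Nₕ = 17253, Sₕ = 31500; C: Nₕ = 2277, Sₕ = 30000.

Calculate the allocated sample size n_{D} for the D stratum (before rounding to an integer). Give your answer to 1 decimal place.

81.7

Neyman allocation: nₕ = n·NₕSₕ / Σⱼ NⱼSⱼ.
Σ NⱼSⱼ = 17253·31500 + 2277·30000 = 6.117795 × 10^8.
n_{D} = 92·17253·31500 / (6.117795 × 10^8) = 81.7.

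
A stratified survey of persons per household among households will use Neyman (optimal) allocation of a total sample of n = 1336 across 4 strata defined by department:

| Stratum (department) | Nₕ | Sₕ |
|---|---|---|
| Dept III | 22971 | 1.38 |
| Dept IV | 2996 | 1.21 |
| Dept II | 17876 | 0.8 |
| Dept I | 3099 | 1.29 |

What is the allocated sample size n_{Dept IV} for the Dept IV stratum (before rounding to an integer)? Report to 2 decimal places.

90.32

Neyman allocation: nₕ = n·NₕSₕ / Σⱼ NⱼSⱼ.
Σ NⱼSⱼ = 22971·1.38 + 2996·1.21 + 17876·0.8 + 3099·1.29 = 53623.65.
n_{Dept IV} = 1336·2996·1.21 / 53623.65 = 90.32.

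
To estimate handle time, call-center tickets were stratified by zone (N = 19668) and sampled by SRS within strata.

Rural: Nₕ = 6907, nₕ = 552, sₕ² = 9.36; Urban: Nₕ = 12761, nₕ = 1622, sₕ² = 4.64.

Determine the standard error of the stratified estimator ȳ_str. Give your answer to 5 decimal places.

0.05455

Var(ȳ_str) = Σₕ Wₕ²(1 − fₕ)sₕ²/nₕ with Wₕ = Nₕ/N, N = 19668.
Rural: Wₕ = 0.35117958; term = 0.35117958²·(1 − 0.07991892)·9.36/552 = 0.0019240723.
Urban: Wₕ = 0.64882042; term = 0.64882042²·(1 − 0.12710603)·4.64/1622 = 0.0010511813.
Sum = 0.0029752536.
SE = √(0.0029752536) = 0.05455.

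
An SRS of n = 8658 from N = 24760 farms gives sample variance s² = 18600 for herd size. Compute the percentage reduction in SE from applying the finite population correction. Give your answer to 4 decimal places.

f = n/N = 8658/24760 = 0.34967690.
SE_no-fpc = √(s²/n) = 1.4657088; SE_fpc = √((1−f)s²/n) = 1.1819858.
Ratio = √(1−f) = 0.80642613. Reduction = 100·(1 − 0.80642613) = 19.3574%.

19.3574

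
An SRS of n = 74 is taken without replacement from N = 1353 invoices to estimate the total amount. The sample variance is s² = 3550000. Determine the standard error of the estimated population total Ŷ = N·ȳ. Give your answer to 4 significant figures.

288100

Var(Ŷ) = N²·Var(ȳ) = N²·(1 − n/N)·s²/n.
f = 74/1353 = 0.05469327; Var(ȳ) = 0.94530673·3550000/74 = 45349.174.
Var(Ŷ) = 1353² · 45349.174 = 8.3016606 × 10^10.
SE(Ŷ) = √(8.3016606 × 10^10) = 288100.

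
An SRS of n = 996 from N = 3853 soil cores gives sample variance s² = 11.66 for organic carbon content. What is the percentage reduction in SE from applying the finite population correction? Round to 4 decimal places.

13.8896

f = n/N = 996/3853 = 0.25849987.
SE_no-fpc = √(s²/n) = 0.10819809; SE_fpc = √((1−f)s²/n) = 0.093169813.
Ratio = √(1−f) = 0.86110402. Reduction = 100·(1 − 0.86110402) = 13.8896%.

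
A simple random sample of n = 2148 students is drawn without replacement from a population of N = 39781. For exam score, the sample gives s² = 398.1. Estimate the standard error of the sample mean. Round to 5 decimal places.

0.41872

Under SRS without replacement, Var(ȳ) = (1 − f)·s²/n with f = n/N = 2148/39781 = 0.05399563.
Var(ȳ) = (1 − 0.05399563)·398.1/2148 = 0.94600437·0.1853352 = 0.17532791.
SE(ȳ) = √(0.17532791) = 0.41872.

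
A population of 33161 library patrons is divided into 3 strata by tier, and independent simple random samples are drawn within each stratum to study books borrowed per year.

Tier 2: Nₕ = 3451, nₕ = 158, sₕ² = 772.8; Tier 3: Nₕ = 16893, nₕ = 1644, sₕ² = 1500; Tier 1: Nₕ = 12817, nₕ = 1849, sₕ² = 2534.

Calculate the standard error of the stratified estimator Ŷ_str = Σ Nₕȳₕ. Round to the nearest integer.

Var(Ŷ_str) = Σₕ Nₕ²(1 − fₕ)sₕ²/nₕ.
Tier 2: 3451²·(1 − 158/3451)·772.8/158 = 5.5583606 × 10^7.
Tier 3: 16893²·(1 − 1644/16893)·1500/1644 = 2.3503773 × 10^8.
Tier 1: 12817²·(1 − 1849/12817)·2534/1849 = 1.9265644 × 10^8.
Sum = 4.8327778 × 10^8.
SE = √(4.8327778 × 10^8) = 21984.

21984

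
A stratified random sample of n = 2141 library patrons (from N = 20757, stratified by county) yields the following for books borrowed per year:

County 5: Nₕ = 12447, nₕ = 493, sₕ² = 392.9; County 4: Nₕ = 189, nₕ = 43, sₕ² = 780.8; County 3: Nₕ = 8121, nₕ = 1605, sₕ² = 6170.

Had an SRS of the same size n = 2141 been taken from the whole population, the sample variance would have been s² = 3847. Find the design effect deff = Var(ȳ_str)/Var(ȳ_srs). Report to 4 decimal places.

Var(ȳ_str) = Σ Wₕ²(1−fₕ)sₕ²/nₕ with Wₕ = Nₕ/20757:
  County 5: (12447/20757)²·(1−493/12447)·392.9/493 = 0.27522246
  County 4: (189/20757)²·(1−43/189)·780.8/43 = 0.0011629387
  County 3: (8121/20757)²·(1−1605/8121)·6170/1605 = 0.47214081
  → Var(ȳ_str) = 0.74852621.
Var(ȳ_srs) = (1 − 2141/20757)·3847/2141 = 1.6114888.
deff = 0.74852621 / 1.6114888 = 0.4645.

0.4645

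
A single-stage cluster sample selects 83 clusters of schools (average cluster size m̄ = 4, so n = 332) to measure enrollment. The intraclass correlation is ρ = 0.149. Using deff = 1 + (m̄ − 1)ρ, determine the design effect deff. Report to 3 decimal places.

1.447

deff = 1 + (4 − 1)·0.149 = 1 + 0.447 = 1.447.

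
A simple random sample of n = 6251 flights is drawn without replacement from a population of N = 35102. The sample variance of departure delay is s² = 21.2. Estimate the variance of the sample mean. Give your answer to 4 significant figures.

Under SRS without replacement, Var(ȳ) = (1 − f)·s²/n with f = n/N = 6251/35102 = 0.17808102.
Var(ȳ) = (1 − 0.17808102)·21.2/6251 = 0.82191898·0.0033914574 = 0.0027875032.

0.002788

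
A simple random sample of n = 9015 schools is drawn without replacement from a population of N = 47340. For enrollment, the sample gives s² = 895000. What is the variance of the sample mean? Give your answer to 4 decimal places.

80.3732

Under SRS without replacement, Var(ȳ) = (1 − f)·s²/n with f = n/N = 9015/47340 = 0.19043093.
Var(ȳ) = (1 − 0.19043093)·895000/9015 = 0.80956907·99.278979 = 80.373192.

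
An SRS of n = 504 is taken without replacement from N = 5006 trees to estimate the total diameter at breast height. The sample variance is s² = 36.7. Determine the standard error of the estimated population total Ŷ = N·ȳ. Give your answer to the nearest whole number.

Var(Ŷ) = N²·Var(ȳ) = N²·(1 − n/N)·s²/n.
f = 504/5006 = 0.10067918; Var(ȳ) = 0.89932082·36.7/504 = 0.065486258.
Var(Ŷ) = 5006² · 0.065486258 = 1.641088 × 10^6.
SE(Ŷ) = √(1.641088 × 10^6) = 1281.

1281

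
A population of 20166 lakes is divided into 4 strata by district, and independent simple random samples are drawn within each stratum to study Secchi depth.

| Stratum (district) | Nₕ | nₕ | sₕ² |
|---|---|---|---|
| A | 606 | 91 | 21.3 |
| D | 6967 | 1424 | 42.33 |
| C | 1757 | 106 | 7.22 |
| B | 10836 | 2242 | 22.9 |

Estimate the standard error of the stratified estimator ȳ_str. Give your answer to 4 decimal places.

0.0763

Var(ȳ_str) = Σₕ Wₕ²(1 − fₕ)sₕ²/nₕ with Wₕ = Nₕ/N, N = 20166.
A: Wₕ = 0.03005058; term = 0.03005058²·(1 − 0.15016502)·21.3/91 = 1.7962986 × 10^-4.
D: Wₕ = 0.34548250; term = 0.34548250²·(1 − 0.20439213)·42.33/1424 = 0.0028228607.
C: Wₕ = 0.08712685; term = 0.08712685²·(1 − 0.06033011)·7.22/106 = 4.8585944 × 10^-4.
B: Wₕ = 0.53734008; term = 0.53734008²·(1 − 0.20690292)·22.9/2242 = 0.0023389702.
Sum = 0.0058273202.
SE = √(0.0058273202) = 0.0763.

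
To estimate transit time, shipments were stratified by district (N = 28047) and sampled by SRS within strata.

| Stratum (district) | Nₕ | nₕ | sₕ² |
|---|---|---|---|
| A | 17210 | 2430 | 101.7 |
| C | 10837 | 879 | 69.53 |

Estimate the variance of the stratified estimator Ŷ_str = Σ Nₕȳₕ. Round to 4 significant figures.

Var(Ŷ_str) = Σₕ Nₕ²(1 − fₕ)sₕ²/nₕ.
A: 17210²·(1 − 2430/17210)·101.7/2430 = 1.0645596 × 10^7.
C: 10837²·(1 − 879/10837)·69.53/879 = 8.5361994 × 10^6.
Sum = 1.9181795 × 10^7.

1.918 × 10^7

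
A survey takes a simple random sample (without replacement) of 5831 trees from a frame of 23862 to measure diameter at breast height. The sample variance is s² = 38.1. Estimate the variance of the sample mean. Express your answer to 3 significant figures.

0.00494

Under SRS without replacement, Var(ȳ) = (1 − f)·s²/n with f = n/N = 5831/23862 = 0.24436342.
Var(ȳ) = (1 − 0.24436342)·38.1/5831 = 0.75563658·0.0065340422 = 0.0049373613.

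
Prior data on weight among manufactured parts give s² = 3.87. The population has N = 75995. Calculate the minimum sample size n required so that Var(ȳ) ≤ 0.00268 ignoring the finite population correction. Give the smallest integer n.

Without fpc, n₀ = s²/D = 3.87/0.00268 = 1444.0299.
Rounding up, n = 1445.

1445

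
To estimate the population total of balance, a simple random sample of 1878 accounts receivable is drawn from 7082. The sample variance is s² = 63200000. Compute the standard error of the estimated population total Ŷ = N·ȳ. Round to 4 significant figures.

Var(Ŷ) = N²·Var(ȳ) = N²·(1 − n/N)·s²/n.
f = 1878/7082 = 0.26517933; Var(ȳ) = 0.73482067·63200000/1878 = 24728.789.
Var(Ŷ) = 7082² · 24728.789 = 1.2402656 × 10^12.
SE(Ŷ) = √(1.2402656 × 10^12) = 1.114 × 10^6.

1.114 × 10^6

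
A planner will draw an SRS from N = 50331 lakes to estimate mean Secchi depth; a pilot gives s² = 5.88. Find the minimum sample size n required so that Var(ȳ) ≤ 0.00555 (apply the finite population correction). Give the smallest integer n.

Without fpc, n₀ = s²/D = 5.88/0.00555 = 1059.4595.
With fpc, (1 − n/N)·s²/n ≤ D requires n ≥ n₀/(1 + n₀/N) = 1059.4595/(1 + 1059.4595/50331) = 1037.6178.
Rounding up, n = 1038.

1038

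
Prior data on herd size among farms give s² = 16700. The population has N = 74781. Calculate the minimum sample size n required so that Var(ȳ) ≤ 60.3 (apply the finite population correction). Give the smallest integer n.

Without fpc, n₀ = s²/D = 16700/60.3 = 276.9486.
With fpc, (1 − n/N)·s²/n ≤ D requires n ≥ n₀/(1 + n₀/N) = 276.9486/(1 + 276.9486/74781) = 275.9267.
Rounding up, n = 276.

276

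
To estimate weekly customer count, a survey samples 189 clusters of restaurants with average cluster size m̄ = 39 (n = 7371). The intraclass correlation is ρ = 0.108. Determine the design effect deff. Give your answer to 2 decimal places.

5.10

deff = 1 + (39 − 1)·0.108 = 1 + 4.104 = 5.104.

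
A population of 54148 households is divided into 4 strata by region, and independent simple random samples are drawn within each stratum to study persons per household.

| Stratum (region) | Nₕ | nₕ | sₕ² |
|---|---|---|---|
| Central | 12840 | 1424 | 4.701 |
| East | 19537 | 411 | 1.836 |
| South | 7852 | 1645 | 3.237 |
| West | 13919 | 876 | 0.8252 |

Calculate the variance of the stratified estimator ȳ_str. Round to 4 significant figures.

8.254 × 10^-4

Var(ȳ_str) = Σₕ Wₕ²(1 − fₕ)sₕ²/nₕ with Wₕ = Nₕ/N, N = 54148.
Central: Wₕ = 0.23712787; term = 0.23712787²·(1 − 0.11090343)·4.701/1424 = 1.6504197 × 10^-4.
East: Wₕ = 0.36080742; term = 0.36080742²·(1 − 0.02103701)·1.836/411 = 5.6930899 × 10^-4.
South: Wₕ = 0.14500997; term = 0.14500997²·(1 − 0.20950076)·3.237/1645 = 3.2709507 × 10^-5.
West: Wₕ = 0.25705474; term = 0.25705474²·(1 − 0.06293556)·0.8252/876 = 5.8327828 × 10^-5.
Sum = 8.253883 × 10^-4.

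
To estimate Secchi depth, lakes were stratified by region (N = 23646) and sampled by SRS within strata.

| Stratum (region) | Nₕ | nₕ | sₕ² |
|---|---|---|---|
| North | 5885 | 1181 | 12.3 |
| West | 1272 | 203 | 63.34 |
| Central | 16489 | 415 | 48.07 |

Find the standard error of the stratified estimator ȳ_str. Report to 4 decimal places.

Var(ȳ_str) = Σₕ Wₕ²(1 − fₕ)sₕ²/nₕ with Wₕ = Nₕ/N, N = 23646.
North: Wₕ = 0.24887930; term = 0.24887930²·(1 − 0.20067969)·12.3/1181 = 5.1564834 × 10^-4.
West: Wₕ = 0.05379345; term = 0.05379345²·(1 − 0.15959119)·63.34/203 = 7.5880724 × 10^-4.
Central: Wₕ = 0.69732724; term = 0.69732724²·(1 − 0.02516829)·48.07/415 = 0.054907154.
Sum = 0.05618161.
SE = √(0.05618161) = 0.2370.

0.2370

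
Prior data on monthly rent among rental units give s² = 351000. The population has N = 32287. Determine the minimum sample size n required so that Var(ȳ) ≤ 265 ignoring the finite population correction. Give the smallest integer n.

1325

Without fpc, n₀ = s²/D = 351000/265 = 1324.5283.
Rounding up, n = 1325.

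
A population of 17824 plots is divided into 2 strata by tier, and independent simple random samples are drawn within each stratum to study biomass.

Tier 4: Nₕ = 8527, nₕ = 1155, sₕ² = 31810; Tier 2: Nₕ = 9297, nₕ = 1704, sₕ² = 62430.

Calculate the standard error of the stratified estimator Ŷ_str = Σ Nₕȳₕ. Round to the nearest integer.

65708

Var(Ŷ_str) = Σₕ Nₕ²(1 − fₕ)sₕ²/nₕ.
Tier 4: 8527²·(1 − 1155/8527)·31810/1155 = 1.7312639 × 10^9.
Tier 2: 9297²·(1 − 1704/9297)·62430/1704 = 2.5863064 × 10^9.
Sum = 4.3175703 × 10^9.
SE = √(4.3175703 × 10^9) = 65708.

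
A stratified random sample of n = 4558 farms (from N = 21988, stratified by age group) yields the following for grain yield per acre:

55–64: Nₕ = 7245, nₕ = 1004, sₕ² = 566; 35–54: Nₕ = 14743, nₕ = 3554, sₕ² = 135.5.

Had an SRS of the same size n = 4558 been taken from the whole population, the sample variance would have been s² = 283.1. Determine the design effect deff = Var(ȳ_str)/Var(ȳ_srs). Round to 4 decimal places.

Var(ȳ_str) = Σ Wₕ²(1−fₕ)sₕ²/nₕ with Wₕ = Nₕ/21988:
  55–64: (7245/21988)²·(1−1004/7245)·566/1004 = 0.052723452
  35–54: (14743/21988)²·(1−3554/14743)·135.5/3554 = 0.01300851
  → Var(ȳ_str) = 0.065731962.
Var(ȳ_srs) = (1 − 4558/21988)·283.1/4558 = 0.04923537.
deff = 0.065731962 / 0.04923537 = 1.3351.

1.3351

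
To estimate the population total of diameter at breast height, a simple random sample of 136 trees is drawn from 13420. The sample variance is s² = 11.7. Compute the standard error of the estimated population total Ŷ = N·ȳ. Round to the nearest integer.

3916

Var(Ŷ) = N²·Var(ȳ) = N²·(1 − n/N)·s²/n.
f = 136/13420 = 0.01013413; Var(ȳ) = 0.98986587·11.7/136 = 0.085157579.
Var(Ŷ) = 13420² · 0.085157579 = 1.5336573 × 10^7.
SE(Ŷ) = √(1.5336573 × 10^7) = 3916.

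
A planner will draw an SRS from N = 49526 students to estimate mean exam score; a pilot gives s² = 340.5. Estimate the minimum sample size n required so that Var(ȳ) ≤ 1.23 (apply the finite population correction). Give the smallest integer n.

Without fpc, n₀ = s²/D = 340.5/1.23 = 276.8293.
With fpc, (1 − n/N)·s²/n ≤ D requires n ≥ n₀/(1 + n₀/N) = 276.8293/(1 + 276.8293/49526) = 275.2905.
Rounding up, n = 276.

276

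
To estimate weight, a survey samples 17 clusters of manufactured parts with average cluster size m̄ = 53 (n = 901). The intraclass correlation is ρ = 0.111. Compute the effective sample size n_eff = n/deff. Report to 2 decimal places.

deff = 1 + (53 − 1)·0.111 = 1 + 5.772 = 6.772.
n_eff = 901 / 6.772 = 133.05.

133.05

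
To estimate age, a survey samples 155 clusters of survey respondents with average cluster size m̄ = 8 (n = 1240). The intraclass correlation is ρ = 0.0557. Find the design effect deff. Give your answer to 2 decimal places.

deff = 1 + (8 − 1)·0.0557 = 1 + 0.3899 = 1.3899.

1.39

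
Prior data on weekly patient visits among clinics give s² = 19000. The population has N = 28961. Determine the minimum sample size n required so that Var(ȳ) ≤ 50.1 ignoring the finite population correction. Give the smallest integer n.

Without fpc, n₀ = s²/D = 19000/50.1 = 379.2415.
Rounding up, n = 380.

380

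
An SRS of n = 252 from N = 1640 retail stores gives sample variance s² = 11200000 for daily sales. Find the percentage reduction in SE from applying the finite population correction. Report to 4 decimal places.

f = n/N = 252/1640 = 0.15365854.
SE_no-fpc = √(s²/n) = 210.81851; SE_fpc = √((1−f)s²/n) = 193.94632.
Ratio = √(1−f) = 0.91996819. Reduction = 100·(1 − 0.91996819) = 8.0032%.

8.0032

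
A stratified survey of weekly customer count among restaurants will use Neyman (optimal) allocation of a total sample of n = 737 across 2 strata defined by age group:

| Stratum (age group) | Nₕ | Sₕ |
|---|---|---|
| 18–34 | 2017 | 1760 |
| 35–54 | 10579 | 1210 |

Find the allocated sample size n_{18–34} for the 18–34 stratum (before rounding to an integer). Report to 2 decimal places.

160.01

Neyman allocation: nₕ = n·NₕSₕ / Σⱼ NⱼSⱼ.
Σ NⱼSⱼ = 2017·1760 + 10579·1210 = 1.635051 × 10^7.
n_{18–34} = 737·2017·1760 / (1.635051 × 10^7) = 160.01.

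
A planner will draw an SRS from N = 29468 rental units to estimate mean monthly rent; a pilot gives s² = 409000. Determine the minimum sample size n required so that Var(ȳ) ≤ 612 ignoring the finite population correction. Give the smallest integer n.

Without fpc, n₀ = s²/D = 409000/612 = 668.3007.
Rounding up, n = 669.

669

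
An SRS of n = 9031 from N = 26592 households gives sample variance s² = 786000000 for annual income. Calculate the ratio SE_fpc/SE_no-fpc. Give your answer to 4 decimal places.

f = n/N = 9031/26592 = 0.33961342.
SE_no-fpc = √(s²/n) = 295.01449; SE_fpc = √((1−f)s²/n) = 239.74109.
Ratio = √(1−f) = 0.81264173.

0.8126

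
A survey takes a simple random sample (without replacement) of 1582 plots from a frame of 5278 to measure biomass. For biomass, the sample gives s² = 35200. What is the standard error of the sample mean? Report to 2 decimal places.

3.95

Under SRS without replacement, Var(ȳ) = (1 − f)·s²/n with f = n/N = 1582/5278 = 0.29973475.
Var(ȳ) = (1 − 0.29973475)·35200/1582 = 0.70026525·22.250316 = 15.581123.
SE(ȳ) = √(15.581123) = 3.95.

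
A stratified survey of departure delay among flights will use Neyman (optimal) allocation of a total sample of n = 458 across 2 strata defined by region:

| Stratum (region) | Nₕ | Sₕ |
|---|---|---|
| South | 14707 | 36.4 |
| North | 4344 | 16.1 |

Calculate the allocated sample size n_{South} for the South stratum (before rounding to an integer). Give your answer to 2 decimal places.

Neyman allocation: nₕ = n·NₕSₕ / Σⱼ NⱼSⱼ.
Σ NⱼSⱼ = 14707·36.4 + 4344·16.1 = 605273.2.
n_{South} = 458·14707·36.4 / 605273.2 = 405.08.

405.08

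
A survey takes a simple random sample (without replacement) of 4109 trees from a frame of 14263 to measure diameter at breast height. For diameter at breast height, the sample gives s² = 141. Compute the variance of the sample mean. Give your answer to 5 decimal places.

Under SRS without replacement, Var(ȳ) = (1 − f)·s²/n with f = n/N = 4109/14263 = 0.28808806.
Var(ȳ) = (1 − 0.28808806)·141/4109 = 0.71191194·0.034314918 = 0.0244292.

0.02443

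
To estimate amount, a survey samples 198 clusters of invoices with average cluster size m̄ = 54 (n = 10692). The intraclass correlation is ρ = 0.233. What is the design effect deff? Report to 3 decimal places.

13.349

deff = 1 + (54 − 1)·0.233 = 1 + 12.349 = 13.349.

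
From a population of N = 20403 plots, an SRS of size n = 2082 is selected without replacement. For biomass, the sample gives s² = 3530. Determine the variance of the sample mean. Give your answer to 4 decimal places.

1.5225

Under SRS without replacement, Var(ȳ) = (1 − f)·s²/n with f = n/N = 2082/20403 = 0.10204382.
Var(ȳ) = (1 − 0.10204382)·3530/2082 = 0.89795618·1.6954851 = 1.5224713.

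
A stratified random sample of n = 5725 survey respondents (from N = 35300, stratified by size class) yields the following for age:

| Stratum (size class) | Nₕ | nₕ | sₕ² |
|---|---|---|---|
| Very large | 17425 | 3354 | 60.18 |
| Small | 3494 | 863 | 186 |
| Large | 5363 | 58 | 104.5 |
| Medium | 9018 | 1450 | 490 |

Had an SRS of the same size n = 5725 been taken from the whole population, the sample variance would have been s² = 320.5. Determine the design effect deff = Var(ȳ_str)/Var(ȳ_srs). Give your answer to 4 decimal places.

Var(ȳ_str) = Σ Wₕ²(1−fₕ)sₕ²/nₕ with Wₕ = Nₕ/35300:
  Very large: (17425/35300)²·(1−3354/17425)·60.18/3354 = 0.0035305101
  Small: (3494/35300)²·(1−863/3494)·186/863 = 0.0015899977
  Large: (5363/35300)²·(1−58/5363)·104.5/58 = 0.041136948
  Medium: (9018/35300)²·(1−1450/9018)·490/1450 = 0.018508449
  → Var(ȳ_str) = 0.064765905.
Var(ȳ_srs) = (1 − 5725/35300)·320.5/5725 = 0.046903213.
deff = 0.064765905 / 0.046903213 = 1.3808.

1.3808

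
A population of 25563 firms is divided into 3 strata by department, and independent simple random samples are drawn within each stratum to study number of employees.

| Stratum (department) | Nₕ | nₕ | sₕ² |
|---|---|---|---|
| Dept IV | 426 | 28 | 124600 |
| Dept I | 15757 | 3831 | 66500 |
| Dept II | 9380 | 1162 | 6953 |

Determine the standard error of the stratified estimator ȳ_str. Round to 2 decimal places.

Var(ȳ_str) = Σₕ Wₕ²(1 − fₕ)sₕ²/nₕ with Wₕ = Nₕ/N, N = 25563.
Dept IV: Wₕ = 0.01666471; term = 0.01666471²·(1 − 0.06572770)·124600/28 = 1.1545933.
Dept I: Wₕ = 0.61639870; term = 0.61639870²·(1 − 0.24313004)·66500/3831 = 4.9917657.
Dept II: Wₕ = 0.36693659; term = 0.36693659²·(1 − 0.12388060)·6953/1162 = 0.7058484.
Sum = 6.8522074.
SE = √(6.8522074) = 2.62.

2.62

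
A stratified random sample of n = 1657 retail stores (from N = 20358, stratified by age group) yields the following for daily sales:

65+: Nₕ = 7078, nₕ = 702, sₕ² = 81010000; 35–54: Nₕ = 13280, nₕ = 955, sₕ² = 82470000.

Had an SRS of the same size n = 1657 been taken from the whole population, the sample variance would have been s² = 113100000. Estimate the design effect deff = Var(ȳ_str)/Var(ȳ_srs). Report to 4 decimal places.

0.7443

Var(ȳ_str) = Σ Wₕ²(1−fₕ)sₕ²/nₕ with Wₕ = Nₕ/20358:
  65+: (7078/20358)²·(1−702/7078)·81010000/702 = 12565.801
  35–54: (13280/20358)²·(1−955/13280)·82470000/955 = 34104.164
  → Var(ȳ_str) = 46669.965.
Var(ȳ_srs) = (1 − 1657/20358)·113100000/1657 = 62700.329.
deff = 46669.965 / 62700.329 = 0.7443.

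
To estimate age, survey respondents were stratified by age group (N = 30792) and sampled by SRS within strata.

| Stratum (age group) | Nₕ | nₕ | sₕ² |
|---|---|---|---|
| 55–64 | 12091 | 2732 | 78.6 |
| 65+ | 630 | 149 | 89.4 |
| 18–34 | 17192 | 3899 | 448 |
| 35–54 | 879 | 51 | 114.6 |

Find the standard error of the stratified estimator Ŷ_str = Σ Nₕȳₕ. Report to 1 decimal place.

5597.5

Var(Ŷ_str) = Σₕ Nₕ²(1 − fₕ)sₕ²/nₕ.
55–64: 12091²·(1 − 2732/12091)·78.6/2732 = 3.2556186 × 10^6.
65+: 630²·(1 − 149/630)·89.4/149 = 181818.
18–34: 17192²·(1 − 3899/17192)·448/3899 = 2.6258758 × 10^7.
35–54: 879²·(1 − 51/879)·114.6/51 = 1.6354364 × 10^6.
Sum = 3.1331631 × 10^7.
SE = √(3.1331631 × 10^7) = 5597.5.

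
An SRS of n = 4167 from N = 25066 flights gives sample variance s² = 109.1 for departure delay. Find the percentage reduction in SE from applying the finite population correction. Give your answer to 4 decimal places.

8.6896

f = n/N = 4167/25066 = 0.16624112.
SE_no-fpc = √(s²/n) = 0.16180824; SE_fpc = √((1−f)s²/n) = 0.14774774.
Ratio = √(1−f) = 0.91310398. Reduction = 100·(1 − 0.91310398) = 8.6896%.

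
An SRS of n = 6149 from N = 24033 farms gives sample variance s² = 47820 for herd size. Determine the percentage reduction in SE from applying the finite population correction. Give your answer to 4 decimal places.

f = n/N = 6149/24033 = 0.25585653.
SE_no-fpc = √(s²/n) = 2.7887048; SE_fpc = √((1−f)s²/n) = 2.4056413.
Ratio = √(1−f) = 0.86263751. Reduction = 100·(1 − 0.86263751) = 13.7362%.

13.7362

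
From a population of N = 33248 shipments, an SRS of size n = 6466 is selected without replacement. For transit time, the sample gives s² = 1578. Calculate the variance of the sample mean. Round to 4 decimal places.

Under SRS without replacement, Var(ȳ) = (1 − f)·s²/n with f = n/N = 6466/33248 = 0.19447786.
Var(ȳ) = (1 − 0.19447786)·1578/6466 = 0.80552214·0.24404578 = 0.19658428.

0.1966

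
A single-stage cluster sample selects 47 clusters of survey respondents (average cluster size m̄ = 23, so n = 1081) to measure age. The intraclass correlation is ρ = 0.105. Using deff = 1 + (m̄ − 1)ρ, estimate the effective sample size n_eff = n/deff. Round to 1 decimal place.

deff = 1 + (23 − 1)·0.105 = 1 + 2.31 = 3.31.
n_eff = 1081 / 3.31 = 326.6.

326.6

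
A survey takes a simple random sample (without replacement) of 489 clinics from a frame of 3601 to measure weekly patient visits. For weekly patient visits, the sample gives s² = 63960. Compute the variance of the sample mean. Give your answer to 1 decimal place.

Under SRS without replacement, Var(ȳ) = (1 − f)·s²/n with f = n/N = 489/3601 = 0.13579561.
Var(ȳ) = (1 − 0.13579561)·63960/489 = 0.86420439·130.79755 = 113.03581.

113.0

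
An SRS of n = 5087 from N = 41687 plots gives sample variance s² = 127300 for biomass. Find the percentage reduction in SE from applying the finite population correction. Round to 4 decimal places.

6.2999

f = n/N = 5087/41687 = 0.12202845.
SE_no-fpc = √(s²/n) = 5.0024566; SE_fpc = √((1−f)s²/n) = 4.6873087.
Ratio = √(1−f) = 0.93700136. Reduction = 100·(1 − 0.93700136) = 6.2999%.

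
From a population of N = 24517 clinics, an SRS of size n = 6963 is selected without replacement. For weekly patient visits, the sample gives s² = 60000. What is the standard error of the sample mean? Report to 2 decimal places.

Under SRS without replacement, Var(ȳ) = (1 − f)·s²/n with f = n/N = 6963/24517 = 0.28400702.
Var(ȳ) = (1 − 0.28400702)·60000/6963 = 0.71599298·8.6169754 = 6.169694.
SE(ȳ) = √(6.169694) = 2.48.

2.48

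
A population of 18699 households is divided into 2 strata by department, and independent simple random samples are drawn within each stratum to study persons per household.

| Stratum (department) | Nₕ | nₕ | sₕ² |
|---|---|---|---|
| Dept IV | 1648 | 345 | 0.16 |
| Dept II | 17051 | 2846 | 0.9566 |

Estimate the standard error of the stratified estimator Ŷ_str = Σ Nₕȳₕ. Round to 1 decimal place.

287.1

Var(Ŷ_str) = Σₕ Nₕ²(1 − fₕ)sₕ²/nₕ.
Dept IV: 1648²·(1 − 345/1648)·0.16/345 = 995.86968.
Dept II: 17051²·(1 − 2846/17051)·0.9566/2846 = 81411.653.
Sum = 82407.523.
SE = √(82407.523) = 287.1.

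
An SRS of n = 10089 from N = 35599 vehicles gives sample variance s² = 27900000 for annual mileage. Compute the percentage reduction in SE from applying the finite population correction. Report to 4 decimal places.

f = n/N = 10089/35599 = 0.28340684.
SE_no-fpc = √(s²/n) = 52.586957; SE_fpc = √((1−f)s²/n) = 44.515819.
Ratio = √(1−f) = 0.84651826. Reduction = 100·(1 − 0.84651826) = 15.3482%.

15.3482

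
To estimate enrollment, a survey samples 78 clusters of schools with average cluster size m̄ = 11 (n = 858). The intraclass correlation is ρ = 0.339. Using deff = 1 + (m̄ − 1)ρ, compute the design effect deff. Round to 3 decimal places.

deff = 1 + (11 − 1)·0.339 = 1 + 3.39 = 4.39.

4.390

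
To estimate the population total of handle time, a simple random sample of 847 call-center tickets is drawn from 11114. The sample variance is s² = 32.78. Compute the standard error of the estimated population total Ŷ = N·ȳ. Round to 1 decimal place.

Var(Ŷ) = N²·Var(ȳ) = N²·(1 − n/N)·s²/n.
f = 847/11114 = 0.07621019; Var(ȳ) = 0.92378981·32.78/847 = 0.035751866.
Var(Ŷ) = 11114² · 0.035751866 = 4.4161061 × 10^6.
SE(Ŷ) = √(4.4161061 × 10^6) = 2101.5.

2101.5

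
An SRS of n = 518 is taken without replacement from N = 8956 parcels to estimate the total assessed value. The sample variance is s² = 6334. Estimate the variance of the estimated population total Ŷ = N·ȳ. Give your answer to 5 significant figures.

9.2406 × 10^8

Var(Ŷ) = N²·Var(ȳ) = N²·(1 − n/N)·s²/n.
f = 518/8956 = 0.05783832; Var(ȳ) = 0.94216168·6334/518 = 11.520564.
Var(Ŷ) = 8956² · 11.520564 = 9.240637 × 10^8.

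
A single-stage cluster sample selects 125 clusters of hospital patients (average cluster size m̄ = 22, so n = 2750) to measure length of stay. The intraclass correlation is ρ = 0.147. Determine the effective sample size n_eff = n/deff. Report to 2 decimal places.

672.87

deff = 1 + (22 − 1)·0.147 = 1 + 3.087 = 4.087.
n_eff = 2750 / 4.087 = 672.87.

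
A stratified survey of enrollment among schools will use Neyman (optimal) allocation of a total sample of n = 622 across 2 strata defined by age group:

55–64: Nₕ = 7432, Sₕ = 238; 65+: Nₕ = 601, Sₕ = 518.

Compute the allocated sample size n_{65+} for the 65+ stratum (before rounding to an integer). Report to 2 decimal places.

93.09

Neyman allocation: nₕ = n·NₕSₕ / Σⱼ NⱼSⱼ.
Σ NⱼSⱼ = 7432·238 + 601·518 = 2.080134 × 10^6.
n_{65+} = 622·601·518 / (2.080134 × 10^6) = 93.09.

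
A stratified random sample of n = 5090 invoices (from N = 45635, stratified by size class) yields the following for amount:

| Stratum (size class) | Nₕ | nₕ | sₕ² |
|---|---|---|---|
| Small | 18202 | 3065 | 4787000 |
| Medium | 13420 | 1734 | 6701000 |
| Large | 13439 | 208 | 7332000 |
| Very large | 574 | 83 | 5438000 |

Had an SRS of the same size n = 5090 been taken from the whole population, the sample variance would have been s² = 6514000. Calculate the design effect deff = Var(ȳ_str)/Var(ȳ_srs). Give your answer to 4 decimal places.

Var(ȳ_str) = Σ Wₕ²(1−fₕ)sₕ²/nₕ with Wₕ = Nₕ/45635:
  Small: (18202/45635)²·(1−3065/18202)·4787000/3065 = 206.63113
  Medium: (13420/45635)²·(1−1734/13420)·6701000/1734 = 291.01328
  Large: (13439/45635)²·(1−208/13439)·7332000/208 = 3009.696
  Very large: (574/45635)²·(1−83/574)·5438000/83 = 8.8666259
  → Var(ȳ_str) = 3516.207.
Var(ȳ_srs) = (1 − 5090/45635)·6514000/5090 = 1137.0229.
deff = 3516.207 / 1137.0229 = 3.0925.

3.0925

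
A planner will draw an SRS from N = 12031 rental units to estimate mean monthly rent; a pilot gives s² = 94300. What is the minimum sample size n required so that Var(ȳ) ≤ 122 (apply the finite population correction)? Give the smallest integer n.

727

Without fpc, n₀ = s²/D = 94300/122 = 772.9508.
With fpc, (1 − n/N)·s²/n ≤ D requires n ≥ n₀/(1 + n₀/N) = 772.9508/(1 + 772.9508/12031) = 726.2892.
Rounding up, n = 727.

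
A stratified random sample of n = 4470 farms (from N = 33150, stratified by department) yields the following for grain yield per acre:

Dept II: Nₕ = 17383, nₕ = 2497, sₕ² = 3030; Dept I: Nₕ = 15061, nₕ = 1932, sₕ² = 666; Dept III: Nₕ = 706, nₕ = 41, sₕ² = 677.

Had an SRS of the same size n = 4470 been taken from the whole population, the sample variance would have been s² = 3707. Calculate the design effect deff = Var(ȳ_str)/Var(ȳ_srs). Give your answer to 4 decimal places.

0.4945

Var(ȳ_str) = Σ Wₕ²(1−fₕ)sₕ²/nₕ with Wₕ = Nₕ/33150:
  Dept II: (17383/33150)²·(1−2497/17383)·3030/2497 = 0.28573258
  Dept I: (15061/33150)²·(1−1932/15061)·666/1932 = 0.062027674
  Dept III: (706/33150)²·(1−41/706)·677/41 = 0.0070544652
  → Var(ȳ_str) = 0.35481472.
Var(ȳ_srs) = (1 − 4470/33150)·3707/4470 = 0.71748145.
deff = 0.35481472 / 0.71748145 = 0.4945.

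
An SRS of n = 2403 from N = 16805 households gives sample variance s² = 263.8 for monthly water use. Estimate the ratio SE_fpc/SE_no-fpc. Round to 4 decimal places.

f = n/N = 2403/16805 = 0.14299316.
SE_no-fpc = √(s²/n) = 0.33132981; SE_fpc = √((1−f)s²/n) = 0.30672746.
Ratio = √(1−f) = 0.92574664.

0.9257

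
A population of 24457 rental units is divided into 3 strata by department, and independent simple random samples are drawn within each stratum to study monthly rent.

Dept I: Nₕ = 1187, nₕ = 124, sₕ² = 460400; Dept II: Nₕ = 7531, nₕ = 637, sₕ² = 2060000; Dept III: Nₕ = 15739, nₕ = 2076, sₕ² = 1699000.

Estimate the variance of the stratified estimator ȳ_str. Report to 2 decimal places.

582.76

Var(ȳ_str) = Σₕ Wₕ²(1 − fₕ)sₕ²/nₕ with Wₕ = Nₕ/N, N = 24457.
Dept I: Wₕ = 0.04853416; term = 0.04853416²·(1 − 0.10446504)·460400/124 = 7.8323348.
Dept II: Wₕ = 0.30792820; term = 0.30792820²·(1 − 0.08458372)·2060000/637 = 280.7019.
Dept III: Wₕ = 0.64353764; term = 0.64353764²·(1 − 0.13190165)·1699000/2076 = 294.22723.
Sum = 582.76146.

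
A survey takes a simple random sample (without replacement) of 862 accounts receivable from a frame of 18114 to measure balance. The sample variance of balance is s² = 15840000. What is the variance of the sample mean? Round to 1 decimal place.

17501.4

Under SRS without replacement, Var(ȳ) = (1 − f)·s²/n with f = n/N = 862/18114 = 0.04758750.
Var(ȳ) = (1 − 0.04758750)·15840000/862 = 0.95241250·18375.87 = 17501.408.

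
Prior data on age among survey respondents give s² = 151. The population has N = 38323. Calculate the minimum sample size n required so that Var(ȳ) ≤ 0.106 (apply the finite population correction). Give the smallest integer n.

1374

Without fpc, n₀ = s²/D = 151/0.106 = 1424.5283.
With fpc, (1 − n/N)·s²/n ≤ D requires n ≥ n₀/(1 + n₀/N) = 1424.5283/(1 + 1424.5283/38323) = 1373.4740.
Rounding up, n = 1374.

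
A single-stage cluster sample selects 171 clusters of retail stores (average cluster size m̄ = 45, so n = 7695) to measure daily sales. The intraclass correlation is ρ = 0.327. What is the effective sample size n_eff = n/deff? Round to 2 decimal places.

500.06

deff = 1 + (45 − 1)·0.327 = 1 + 14.388 = 15.388.
n_eff = 7695 / 15.388 = 500.06.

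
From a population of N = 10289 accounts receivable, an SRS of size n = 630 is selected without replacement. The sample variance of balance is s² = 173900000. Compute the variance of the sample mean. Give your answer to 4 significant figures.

Under SRS without replacement, Var(ȳ) = (1 − f)·s²/n with f = n/N = 630/10289 = 0.06123044.
Var(ȳ) = (1 − 0.06123044)·173900000/630 = 0.93876956·276031.75 = 259130.2.

259100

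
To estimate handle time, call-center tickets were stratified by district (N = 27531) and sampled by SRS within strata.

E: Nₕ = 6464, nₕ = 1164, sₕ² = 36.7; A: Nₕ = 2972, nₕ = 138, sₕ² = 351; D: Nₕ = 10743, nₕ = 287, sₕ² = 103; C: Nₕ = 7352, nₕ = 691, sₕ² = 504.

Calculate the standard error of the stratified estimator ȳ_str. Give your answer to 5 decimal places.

0.36056

Var(ȳ_str) = Σₕ Wₕ²(1 − fₕ)sₕ²/nₕ with Wₕ = Nₕ/N, N = 27531.
E: Wₕ = 0.23478987; term = 0.23478987²·(1 − 0.18007426)·36.7/1164 = 0.0014251032.
A: Wₕ = 0.10795104; term = 0.10795104²·(1 − 0.04643338)·351/138 = 0.02826394.
D: Wₕ = 0.39021467; term = 0.39021467²·(1 − 0.02671507)·103/287 = 0.053186634.
C: Wₕ = 0.26704442; term = 0.26704442²·(1 − 0.09398803)·504/691 = 0.047125226.
Sum = 0.1300009.
SE = √(0.1300009) = 0.36056.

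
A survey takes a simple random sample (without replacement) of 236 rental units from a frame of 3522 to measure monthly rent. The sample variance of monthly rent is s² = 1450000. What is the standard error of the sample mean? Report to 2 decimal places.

75.71

Under SRS without replacement, Var(ȳ) = (1 − f)·s²/n with f = n/N = 236/3522 = 0.06700738.
Var(ȳ) = (1 − 0.06700738)·1450000/236 = 0.93299262·6144.0678 = 5732.3699.
SE(ȳ) = √(5732.3699) = 75.71.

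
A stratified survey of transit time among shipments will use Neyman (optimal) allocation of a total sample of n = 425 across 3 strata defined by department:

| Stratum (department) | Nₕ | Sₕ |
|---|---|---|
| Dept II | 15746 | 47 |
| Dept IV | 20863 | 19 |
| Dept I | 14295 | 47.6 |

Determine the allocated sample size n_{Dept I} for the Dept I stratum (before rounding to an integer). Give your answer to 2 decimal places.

Neyman allocation: nₕ = n·NₕSₕ / Σⱼ NⱼSⱼ.
Σ NⱼSⱼ = 15746·47 + 20863·19 + 14295·47.6 = 1.816901 × 10^6.
n_{Dept I} = 425·14295·47.6 / (1.816901 × 10^6) = 159.17.

159.17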